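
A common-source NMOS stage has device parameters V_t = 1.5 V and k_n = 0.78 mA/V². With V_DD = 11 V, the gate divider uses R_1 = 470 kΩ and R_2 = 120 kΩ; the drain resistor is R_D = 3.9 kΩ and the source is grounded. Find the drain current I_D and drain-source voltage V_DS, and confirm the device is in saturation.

V_G = V_DD·R_2/(R_1+R_2) = 11×120/590 = 2.24 V. With the source grounded, V_GS = V_G = 2.24 V.
Assume saturation: I_D = (k_n/2)(V_GS − V_t)² = (0.78/2)×(2.24 − 1.5)² = 0.39×0.737² = 0.212 mA.
V_DS = V_DD − I_D·R_D = 11 − 0.212×3.9 = 10.2 V.
Saturation requires V_DS ≥ V_GS − V_t = 0.737 V; 10.2 ≥ 0.737 ✓.

I_D ≈ 0.21 mA, V_DS ≈ 10 V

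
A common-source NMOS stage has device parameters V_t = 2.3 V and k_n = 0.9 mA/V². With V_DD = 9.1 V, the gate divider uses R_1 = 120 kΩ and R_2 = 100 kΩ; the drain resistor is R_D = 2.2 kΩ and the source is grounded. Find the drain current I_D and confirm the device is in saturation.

I_D ≈ 1.5 mA

V_G = V_DD·R_2/(R_1+R_2) = 9.1×100/220 = 4.14 V. With the source grounded, V_GS = V_G = 4.14 V.
Assume saturation: I_D = (k_n/2)(V_GS − V_t)² = (0.9/2)×(4.14 − 2.3)² = 0.45×1.84² = 1.52 mA.
V_DS = V_DD − I_D·R_D = 9.1 − 1.52×2.2 = 5.76 V.
Saturation requires V_DS ≥ V_GS − V_t = 1.84 V; 5.76 ≥ 1.84 ✓.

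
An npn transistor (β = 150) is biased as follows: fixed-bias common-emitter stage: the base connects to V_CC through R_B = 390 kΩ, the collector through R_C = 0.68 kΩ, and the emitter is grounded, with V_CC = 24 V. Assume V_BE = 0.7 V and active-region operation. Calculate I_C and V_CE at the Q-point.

I_C ≈ 9 mA, V_CE ≈ 18 V

Base loop: V_CC = I_B·R_B + V_BE, so I_B = (24 − 0.7)/390 kΩ = 0.0597 mA.
In the active region I_C = β·I_B = 150 × 0.0597 = 8.96 mA.
Collector loop: V_CE = V_CC − I_C·R_C = 24 − 8.96×0.68 = 17.9 V.
Since V_CE = 17.9 V > V_CE(sat) ≈ 0.2 V, the transistor is in the active region as assumed.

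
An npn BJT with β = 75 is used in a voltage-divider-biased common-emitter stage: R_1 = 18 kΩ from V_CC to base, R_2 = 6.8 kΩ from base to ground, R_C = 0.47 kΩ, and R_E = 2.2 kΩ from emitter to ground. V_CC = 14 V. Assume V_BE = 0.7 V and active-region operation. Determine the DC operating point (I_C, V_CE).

I_C ≈ 1.4 mA, V_CE ≈ 10 V

Thevenize the base divider: V_Th = V_CC·R_2/(R_1+R_2) = 14×6.8/24.8 = 3.84 V, R_Th = R_1‖R_2 = 4.94 kΩ.
Base-emitter loop: V_Th = I_B·R_Th + V_BE + (β+1)I_B·R_E, so I_B = (3.84 − 0.7) / (4.94 + 76×2.2) = 0.0182 mA.
I_C = β·I_B = 75×0.0182 = 1.37 mA, and I_E = (β+1)I_B = 1.39 mA.
V_CE = V_CC − I_C·R_C − I_E·R_E = 14 − 1.37×0.47 − 1.39×2.2 = 10.3 V.
V_CE = 10.3 V > 0.2 V confirms active-region operation.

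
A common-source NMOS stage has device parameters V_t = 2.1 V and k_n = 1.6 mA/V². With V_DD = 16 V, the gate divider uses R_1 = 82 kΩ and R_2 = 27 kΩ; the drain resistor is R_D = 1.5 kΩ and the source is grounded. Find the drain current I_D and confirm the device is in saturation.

V_G = V_DD·R_2/(R_1+R_2) = 16×27/109 = 3.96 V. With the source grounded, V_GS = V_G = 3.96 V.
Assume saturation: I_D = (k_n/2)(V_GS − V_t)² = (1.6/2)×(3.96 − 2.1)² = 0.8×1.86² = 2.78 mA.
V_DS = V_DD − I_D·R_D = 16 − 2.78×1.5 = 11.8 V.
Saturation requires V_DS ≥ V_GS − V_t = 1.86 V; 11.8 ≥ 1.86 ✓.

I_D ≈ 2.8 mA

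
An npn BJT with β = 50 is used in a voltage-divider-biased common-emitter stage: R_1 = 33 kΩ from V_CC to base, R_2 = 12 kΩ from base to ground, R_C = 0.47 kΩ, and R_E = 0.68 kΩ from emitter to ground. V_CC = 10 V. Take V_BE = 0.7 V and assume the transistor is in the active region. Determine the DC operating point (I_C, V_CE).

I_C ≈ 2.3 mA, V_CE ≈ 7.4 V

Thevenize the base divider: V_Th = V_CC·R_2/(R_1+R_2) = 10×12/45 = 2.67 V, R_Th = R_1‖R_2 = 8.8 kΩ.
Base-emitter loop: V_Th = I_B·R_Th + V_BE + (β+1)I_B·R_E, so I_B = (2.67 − 0.7) / (8.8 + 51×0.68) = 0.0452 mA.
I_C = β·I_B = 50×0.0452 = 2.26 mA, and I_E = (β+1)I_B = 2.31 mA.
V_CE = V_CC − I_C·R_C − I_E·R_E = 10 − 2.26×0.47 − 2.31×0.68 = 7.37 V.
V_CE = 7.37 V > 0.2 V confirms active-region operation.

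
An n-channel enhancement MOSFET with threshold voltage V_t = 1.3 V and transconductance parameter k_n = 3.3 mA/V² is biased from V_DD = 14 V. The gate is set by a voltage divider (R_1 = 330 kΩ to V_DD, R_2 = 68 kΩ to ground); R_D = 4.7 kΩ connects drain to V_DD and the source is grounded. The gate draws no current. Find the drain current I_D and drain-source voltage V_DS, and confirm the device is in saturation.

I_D ≈ 2 mA, V_DS ≈ 4.8 V

V_G = V_DD·R_2/(R_1+R_2) = 14×68/398 = 2.39 V. With the source grounded, V_GS = V_G = 2.39 V.
Assume saturation: I_D = (k_n/2)(V_GS − V_t)² = (3.3/2)×(2.39 − 1.3)² = 1.65×1.09² = 1.97 mA.
V_DS = V_DD − I_D·R_D = 14 − 1.97×4.7 = 4.75 V.
Saturation requires V_DS ≥ V_GS − V_t = 1.09 V; 4.75 ≥ 1.09 ✓.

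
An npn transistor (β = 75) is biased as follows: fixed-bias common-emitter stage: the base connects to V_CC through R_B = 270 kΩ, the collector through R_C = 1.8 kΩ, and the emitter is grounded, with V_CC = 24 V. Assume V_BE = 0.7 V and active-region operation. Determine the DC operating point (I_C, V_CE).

Base loop: V_CC = I_B·R_B + V_BE, so I_B = (24 − 0.7)/270 kΩ = 0.0863 mA.
In the active region I_C = β·I_B = 75 × 0.0863 = 6.47 mA.
Collector loop: V_CE = V_CC − I_C·R_C = 24 − 6.47×1.8 = 12.3 V.
Since V_CE = 12.3 V > V_CE(sat) ≈ 0.2 V, the transistor is in the active region as assumed.

I_C ≈ 6.5 mA, V_CE ≈ 12 V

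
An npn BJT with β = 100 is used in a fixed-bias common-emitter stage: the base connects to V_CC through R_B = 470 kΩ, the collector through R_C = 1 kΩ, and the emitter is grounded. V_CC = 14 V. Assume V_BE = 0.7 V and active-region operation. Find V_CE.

V_CE ≈ 11 V

Base loop: V_CC = I_B·R_B + V_BE, so I_B = (14 − 0.7)/470 kΩ = 0.0283 mA.
In the active region I_C = β·I_B = 100 × 0.0283 = 2.83 mA.
Collector loop: V_CE = V_CC − I_C·R_C = 14 − 2.83×1 = 11.2 V.
Since V_CE = 11.2 V > V_CE(sat) ≈ 0.2 V, the transistor is in the active region as assumed.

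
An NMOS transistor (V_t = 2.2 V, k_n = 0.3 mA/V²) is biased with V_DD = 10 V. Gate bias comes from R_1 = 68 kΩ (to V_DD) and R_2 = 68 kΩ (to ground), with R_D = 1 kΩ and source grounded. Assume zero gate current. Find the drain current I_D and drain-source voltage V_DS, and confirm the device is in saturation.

V_G = V_DD·R_2/(R_1+R_2) = 10×68/136 = 5 V. With the source grounded, V_GS = V_G = 5 V.
Assume saturation: I_D = (k_n/2)(V_GS − V_t)² = (0.3/2)×(5 − 2.2)² = 0.15×2.8² = 1.18 mA.
V_DS = V_DD − I_D·R_D = 10 − 1.18×1 = 8.82 V.
Saturation requires V_DS ≥ V_GS − V_t = 2.8 V; 8.82 ≥ 2.8 ✓.

I_D ≈ 1.2 mA, V_DS ≈ 8.8 V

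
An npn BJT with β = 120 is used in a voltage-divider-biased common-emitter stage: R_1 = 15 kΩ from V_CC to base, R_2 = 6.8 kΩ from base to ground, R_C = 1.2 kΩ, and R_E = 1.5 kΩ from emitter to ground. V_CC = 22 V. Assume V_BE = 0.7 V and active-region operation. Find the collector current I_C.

Thevenize the base divider: V_Th = V_CC·R_2/(R_1+R_2) = 22×6.8/21.8 = 6.86 V, R_Th = R_1‖R_2 = 4.68 kΩ.
Base-emitter loop: V_Th = I_B·R_Th + V_BE + (β+1)I_B·R_E, so I_B = (6.86 − 0.7) / (4.68 + 121×1.5) = 0.0331 mA.
I_C = β·I_B = 120×0.0331 = 3.97 mA, and I_E = (β+1)I_B = 4.01 mA.
V_CE = V_CC − I_C·R_C − I_E·R_E = 22 − 3.97×1.2 − 4.01×1.5 = 11.2 V.
V_CE = 11.2 V > 0.2 V confirms active-region operation.

I_C ≈ 4 mA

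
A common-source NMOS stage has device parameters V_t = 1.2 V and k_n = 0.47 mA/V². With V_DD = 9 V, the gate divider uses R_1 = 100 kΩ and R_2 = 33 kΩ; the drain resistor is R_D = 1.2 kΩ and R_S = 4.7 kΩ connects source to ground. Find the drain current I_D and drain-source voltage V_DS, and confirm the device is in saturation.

V_G = V_DD·R_2/(R_1+R_2) = 9×33/133 = 2.23 V.
Assume saturation: I_D = (k_n/2)(V_GS − V_t)² with V_GS = V_G − I_D·R_S = 2.23 − 4.7·I_D.
Substituting gives 5.19·I_D² − 3.28·I_D + 0.251 = 0, with roots I_D = 0.0889 or 0.543 mA.
The root I_D = 0.543 mA gives V_GS = -0.321 V ≤ V_t, so take I_D = 0.0889 mA.
Then V_GS = 1.82 V and V_DS = V_DD − I_D(R_D+R_S) = 9 − 0.0889×5.9 = 8.48 V.
Saturation requires V_DS ≥ V_GS − V_t = 0.615 V; 8.48 ≥ 0.615 ✓.

I_D ≈ 0.089 mA, V_DS ≈ 8.5 V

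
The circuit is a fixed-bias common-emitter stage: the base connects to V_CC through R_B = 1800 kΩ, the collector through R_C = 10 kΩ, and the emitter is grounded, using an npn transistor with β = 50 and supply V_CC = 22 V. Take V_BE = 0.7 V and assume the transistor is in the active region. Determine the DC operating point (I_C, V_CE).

I_C ≈ 0.59 mA, V_CE ≈ 16 V

Base loop: V_CC = I_B·R_B + V_BE, so I_B = (22 − 0.7)/1800 kΩ = 0.0118 mA.
In the active region I_C = β·I_B = 50 × 0.0118 = 0.592 mA.
Collector loop: V_CE = V_CC − I_C·R_C = 22 − 0.592×10 = 16.1 V.
Since V_CE = 16.1 V > V_CE(sat) ≈ 0.2 V, the transistor is in the active region as assumed.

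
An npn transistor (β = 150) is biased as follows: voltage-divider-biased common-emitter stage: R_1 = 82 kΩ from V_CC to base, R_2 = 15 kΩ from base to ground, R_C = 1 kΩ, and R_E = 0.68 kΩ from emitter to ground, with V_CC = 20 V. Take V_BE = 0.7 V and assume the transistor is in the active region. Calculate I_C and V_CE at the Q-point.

Thevenize the base divider: V_Th = V_CC·R_2/(R_1+R_2) = 20×15/97 = 3.09 V, R_Th = R_1‖R_2 = 12.7 kΩ.
Base-emitter loop: V_Th = I_B·R_Th + V_BE + (β+1)I_B·R_E, so I_B = (3.09 − 0.7) / (12.7 + 151×0.68) = 0.0207 mA.
I_C = β·I_B = 150×0.0207 = 3.11 mA, and I_E = (β+1)I_B = 3.13 mA.
V_CE = V_CC − I_C·R_C − I_E·R_E = 20 − 3.11×1 − 3.13×0.68 = 14.8 V.
V_CE = 14.8 V > 0.2 V confirms active-region operation.

I_C ≈ 3.1 mA, V_CE ≈ 15 V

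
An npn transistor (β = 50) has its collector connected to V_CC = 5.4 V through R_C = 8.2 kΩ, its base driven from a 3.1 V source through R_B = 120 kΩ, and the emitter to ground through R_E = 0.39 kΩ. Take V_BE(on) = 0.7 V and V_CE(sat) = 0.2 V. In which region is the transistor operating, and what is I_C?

saturation; I_C ≈ 0.6 mA

Assume active: I_B = (3.1 − 0.7)/(120 + 51×0.39) = 0.0172 mA, I_C = β·I_B = 0.858 mA.
Then V_CE = 5.4 − 0.858×8.2 − 0.875×0.39 = -1.98 V < 0.2 V — the active assumption fails.
Re-solve with V_CE = 0.2 V. KCL at the emitter: V_E/R_E = (V_BB−0.7−V_E)/R_B + (V_CC−0.2−V_E)/R_C, giving V_E = 0.243 V.
I_C = (V_CC − 0.2 − V_E)/R_C = (5.2 − 0.243)/8.2 = 0.605 mA.
Check: I_B = (2.4 − 0.243)/120 = 0.018 mA, and β·I_B = 0.899 mA > I_C, confirming saturation.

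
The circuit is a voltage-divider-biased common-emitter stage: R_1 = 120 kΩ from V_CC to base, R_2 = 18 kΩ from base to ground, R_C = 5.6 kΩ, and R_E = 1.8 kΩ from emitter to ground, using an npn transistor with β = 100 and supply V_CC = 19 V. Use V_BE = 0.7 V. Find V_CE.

Thevenize the base divider: V_Th = V_CC·R_2/(R_1+R_2) = 19×18/138 = 2.48 V, R_Th = R_1‖R_2 = 15.7 kΩ.
Base-emitter loop: V_Th = I_B·R_Th + V_BE + (β+1)I_B·R_E, so I_B = (2.48 − 0.7) / (15.7 + 101×1.8) = 0.00901 mA.
I_C = β·I_B = 100×0.00901 = 0.901 mA, and I_E = (β+1)I_B = 0.91 mA.
V_CE = V_CC − I_C·R_C − I_E·R_E = 19 − 0.901×5.6 − 0.91×1.8 = 12.3 V.
V_CE = 12.3 V > 0.2 V confirms active-region operation.

V_CE ≈ 12 V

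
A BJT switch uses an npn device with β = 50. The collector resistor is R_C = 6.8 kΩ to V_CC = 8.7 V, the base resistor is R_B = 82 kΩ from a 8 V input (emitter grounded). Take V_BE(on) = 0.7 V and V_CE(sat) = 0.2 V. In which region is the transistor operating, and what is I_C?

Assume active: I_B = (8 − 0.7)/82 = 0.089 mA, giving I_C = β·I_B = 4.45 mA.
But then V_CE = 8.7 − 4.45×6.8 = -21.6 V < V_CE(sat) = 0.2 V — impossible in the active region.
So the transistor is saturated. With V_CE = 0.2 V, I_C = (V_CC − 0.2)/R_C = 8.5/6.8 = 1.25 mA.
Check: β·I_B = 4.45 mA > I_C = 1.25 mA, confirming saturation.

saturation; I_C ≈ 1.2 mA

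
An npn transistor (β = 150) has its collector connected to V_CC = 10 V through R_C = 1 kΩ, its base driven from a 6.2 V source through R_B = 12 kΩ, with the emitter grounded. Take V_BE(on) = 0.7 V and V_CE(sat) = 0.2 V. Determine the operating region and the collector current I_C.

Assume active: I_B = (6.2 − 0.7)/12 = 0.458 mA, giving I_C = β·I_B = 68.8 mA.
But then V_CE = 10 − 68.8×1 = -58.8 V < V_CE(sat) = 0.2 V — impossible in the active region.
So the transistor is saturated. With V_CE = 0.2 V, I_C = (V_CC − 0.2)/R_C = 9.8/1 = 9.8 mA.
Check: β·I_B = 68.8 mA > I_C = 9.8 mA, confirming saturation.

saturation; I_C ≈ 9.8 mA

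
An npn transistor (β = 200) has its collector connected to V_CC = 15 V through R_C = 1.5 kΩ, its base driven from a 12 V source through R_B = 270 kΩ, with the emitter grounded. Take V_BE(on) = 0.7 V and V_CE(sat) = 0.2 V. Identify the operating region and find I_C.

active; I_C ≈ 8.4 mA

Assume active. Base-emitter loop: I_B = (V_BB − V_BE)/R_B = (12 − 0.7)/270 = 0.0419 mA.
I_C = β·I_B = 200×0.0419 = 8.37 mA.
V_CE = V_CC − I_C·R_C = 15 − 8.37×1.5 = 2.44 V > V_CE(sat), so the active-region assumption holds.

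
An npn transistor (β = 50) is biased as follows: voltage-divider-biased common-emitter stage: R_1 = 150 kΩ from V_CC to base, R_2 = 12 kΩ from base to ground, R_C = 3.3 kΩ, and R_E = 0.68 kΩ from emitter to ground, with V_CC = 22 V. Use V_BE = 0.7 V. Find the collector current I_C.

Thevenize the base divider: V_Th = V_CC·R_2/(R_1+R_2) = 22×12/162 = 1.63 V, R_Th = R_1‖R_2 = 11.1 kΩ.
Base-emitter loop: V_Th = I_B·R_Th + V_BE + (β+1)I_B·R_E, so I_B = (1.63 − 0.7) / (11.1 + 51×0.68) = 0.0203 mA.
I_C = β·I_B = 50×0.0203 = 1.02 mA, and I_E = (β+1)I_B = 1.04 mA.
V_CE = V_CC − I_C·R_C − I_E·R_E = 22 − 1.02×3.3 − 1.04×0.68 = 17.9 V.
V_CE = 17.9 V > 0.2 V confirms active-region operation.

I_C ≈ 1 mA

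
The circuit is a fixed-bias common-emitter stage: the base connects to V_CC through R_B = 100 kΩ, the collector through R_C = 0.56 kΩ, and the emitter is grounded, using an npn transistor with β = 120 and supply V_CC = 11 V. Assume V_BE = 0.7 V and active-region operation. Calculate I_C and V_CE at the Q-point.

Base loop: V_CC = I_B·R_B + V_BE, so I_B = (11 − 0.7)/100 kΩ = 0.103 mA.
In the active region I_C = β·I_B = 120 × 0.103 = 12.4 mA.
Collector loop: V_CE = V_CC − I_C·R_C = 11 − 12.4×0.56 = 4.08 V.
Since V_CE = 4.08 V > V_CE(sat) ≈ 0.2 V, the transistor is in the active region as assumed.

I_C ≈ 12 mA, V_CE ≈ 4.1 V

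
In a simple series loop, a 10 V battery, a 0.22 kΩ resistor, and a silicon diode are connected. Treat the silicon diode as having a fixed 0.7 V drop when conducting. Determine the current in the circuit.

KVL around the loop: 10 = V_D + I·R = 0.7 + I × 0.22 kΩ.
So I = (10 − 0.7) / 0.22 kΩ = 9.3 / 0.22 = 42.3 mA.

I ≈ 42 mA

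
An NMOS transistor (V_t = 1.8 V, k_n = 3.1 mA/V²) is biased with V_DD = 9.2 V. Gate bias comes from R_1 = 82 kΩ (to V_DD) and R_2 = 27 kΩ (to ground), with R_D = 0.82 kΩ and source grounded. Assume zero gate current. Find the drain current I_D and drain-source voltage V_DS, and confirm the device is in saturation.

I_D ≈ 0.36 mA, V_DS ≈ 8.9 V

V_G = V_DD·R_2/(R_1+R_2) = 9.2×27/109 = 2.28 V. With the source grounded, V_GS = V_G = 2.28 V.
Assume saturation: I_D = (k_n/2)(V_GS − V_t)² = (3.1/2)×(2.28 − 1.8)² = 1.55×0.479² = 0.355 mA.
V_DS = V_DD − I_D·R_D = 9.2 − 0.355×0.82 = 8.91 V.
Saturation requires V_DS ≥ V_GS − V_t = 0.479 V; 8.91 ≥ 0.479 ✓.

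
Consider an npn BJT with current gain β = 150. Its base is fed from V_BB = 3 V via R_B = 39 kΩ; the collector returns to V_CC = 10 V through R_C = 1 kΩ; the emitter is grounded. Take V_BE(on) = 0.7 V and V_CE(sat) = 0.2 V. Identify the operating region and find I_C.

active; I_C ≈ 8.8 mA

Assume active. Base-emitter loop: I_B = (V_BB − V_BE)/R_B = (3 − 0.7)/39 = 0.059 mA.
I_C = β·I_B = 150×0.059 = 8.85 mA.
V_CE = V_CC − I_C·R_C = 10 − 8.85×1 = 1.15 V > V_CE(sat), so the active-region assumption holds.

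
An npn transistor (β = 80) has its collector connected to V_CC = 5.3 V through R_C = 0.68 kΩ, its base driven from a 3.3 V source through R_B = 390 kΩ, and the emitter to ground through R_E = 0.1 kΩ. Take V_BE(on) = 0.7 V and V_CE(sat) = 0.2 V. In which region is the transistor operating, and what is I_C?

Assume active. Base-emitter loop: I_B = (V_BB − V_BE)/(R_B + (β+1)R_E) = (3.3 − 0.7)/(390 + 81×0.1) = 0.00653 mA.
I_C = β·I_B = 80×0.00653 = 0.522 mA.
V_CE = V_CC − I_C·R_C − I_E·R_E = 5.3 − 0.522×0.68 − 0.529×0.1 = 4.89 V > V_CE(sat), so the active-region assumption holds.

active; I_C ≈ 0.52 mA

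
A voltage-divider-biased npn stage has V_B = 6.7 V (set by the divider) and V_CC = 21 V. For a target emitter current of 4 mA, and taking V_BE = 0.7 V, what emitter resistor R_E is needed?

R_E ≈ 1.5 kΩ

V_E = V_B − V_BE = 6.7 − 0.7 = 6 V.
R_E = V_E / I_E = 6 / 4 = 1.5 kΩ.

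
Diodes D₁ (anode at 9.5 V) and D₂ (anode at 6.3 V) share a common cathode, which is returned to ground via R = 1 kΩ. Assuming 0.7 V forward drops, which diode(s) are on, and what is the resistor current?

Assume both conduct. Then node N would need to be at both 9.5−0.7 = 8.8 V and 6.3−0.7 = 5.6 V, which is impossible.
Assume only D₁ conducts: V_N = 9.5 − 0.7 = 8.8 V, so I_R = 8.8/1 = 8.8 mA.
Check D₂: its anode-to-cathode voltage is 6.3 − 8.8 = -2.5 V < 0.7 V, so it is off. The assumption is consistent.

Only D₁ conducts; I_R ≈ 8.8 mA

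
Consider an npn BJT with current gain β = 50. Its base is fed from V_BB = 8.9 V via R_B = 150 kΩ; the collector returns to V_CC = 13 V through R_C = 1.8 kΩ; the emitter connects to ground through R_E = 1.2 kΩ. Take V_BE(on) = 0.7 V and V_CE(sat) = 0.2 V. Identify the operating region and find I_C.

active; I_C ≈ 1.9 mA

Assume active. Base-emitter loop: I_B = (V_BB − V_BE)/(R_B + (β+1)R_E) = (8.9 − 0.7)/(150 + 51×1.2) = 0.0388 mA.
I_C = β·I_B = 50×0.0388 = 1.94 mA.
V_CE = V_CC − I_C·R_C − I_E·R_E = 13 − 1.94×1.8 − 1.98×1.2 = 7.13 V > V_CE(sat), so the active-region assumption holds.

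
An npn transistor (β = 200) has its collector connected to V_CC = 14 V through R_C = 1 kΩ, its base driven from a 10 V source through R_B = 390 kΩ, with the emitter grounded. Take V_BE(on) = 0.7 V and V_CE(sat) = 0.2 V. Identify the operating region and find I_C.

active; I_C ≈ 4.8 mA

Assume active. Base-emitter loop: I_B = (V_BB − V_BE)/R_B = (10 − 0.7)/390 = 0.0238 mA.
I_C = β·I_B = 200×0.0238 = 4.77 mA.
V_CE = V_CC − I_C·R_C = 14 − 4.77×1 = 9.23 V > V_CE(sat), so the active-region assumption holds.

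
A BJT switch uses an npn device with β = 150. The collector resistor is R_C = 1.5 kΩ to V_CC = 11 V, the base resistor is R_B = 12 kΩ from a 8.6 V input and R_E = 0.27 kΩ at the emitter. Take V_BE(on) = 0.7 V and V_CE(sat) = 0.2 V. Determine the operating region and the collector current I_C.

Assume active: I_B = (8.6 − 0.7)/(12 + 151×0.27) = 0.15 mA, I_C = β·I_B = 22.5 mA.
Then V_CE = 11 − 22.5×1.5 − 22.6×0.27 = -28.8 V < 0.2 V — the active assumption fails.
Re-solve with V_CE = 0.2 V. KCL at the emitter: V_E/R_E = (V_BB−0.7−V_E)/R_B + (V_CC−0.2−V_E)/R_C, giving V_E = 1.76 V.
I_C = (V_CC − 0.2 − V_E)/R_C = (10.8 − 1.76)/1.5 = 6.02 mA.
Check: I_B = (7.9 − 1.76)/12 = 0.511 mA, and β·I_B = 76.7 mA > I_C, confirming saturation.

saturation; I_C ≈ 6 mA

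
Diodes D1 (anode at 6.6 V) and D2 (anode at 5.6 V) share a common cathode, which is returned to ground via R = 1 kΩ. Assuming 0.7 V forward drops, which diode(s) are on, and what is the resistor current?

Assume both conduct. Then node N would need to be at both 6.6−0.7 = 5.9 V and 5.6−0.7 = 4.9 V, which is impossible.
Assume only D1 conducts: V_N = 6.6 − 0.7 = 5.9 V, so I_R = 5.9/1 = 5.9 mA.
Check D2: its anode-to-cathode voltage is 5.6 − 5.9 = -0.3 V < 0.7 V, so it is off. The assumption is consistent.

Only D1 conducts; I_R ≈ 5.9 mA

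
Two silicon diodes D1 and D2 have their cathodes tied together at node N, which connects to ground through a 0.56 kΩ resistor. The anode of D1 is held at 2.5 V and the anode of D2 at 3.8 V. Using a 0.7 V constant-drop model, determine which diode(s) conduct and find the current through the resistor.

Assume both conduct. Then node N would need to be at both 2.5−0.7 = 1.8 V and 3.8−0.7 = 3.1 V, which is impossible.
Assume only D2 conducts: V_N = 3.8 − 0.7 = 3.1 V, so I_R = 3.1/0.56 = 5.54 mA.
Check D1: its anode-to-cathode voltage is 2.5 − 3.1 = -0.6 V < 0.7 V, so it is off. The assumption is consistent.

Only D2 conducts; I_R ≈ 5.5 mA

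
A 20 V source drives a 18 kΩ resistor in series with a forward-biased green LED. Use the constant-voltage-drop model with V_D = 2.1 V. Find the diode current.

KVL around the loop: 20 = V_D + I·R = 2.1 + I × 18 kΩ.
So I = (20 − 2.1) / 18 kΩ = 17.9 / 18 = 0.994 mA.

I ≈ 0.99 mA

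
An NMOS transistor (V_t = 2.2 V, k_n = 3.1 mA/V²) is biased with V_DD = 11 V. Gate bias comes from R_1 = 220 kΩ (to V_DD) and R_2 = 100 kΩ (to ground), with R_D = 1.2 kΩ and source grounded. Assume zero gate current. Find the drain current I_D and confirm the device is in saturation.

V_G = V_DD·R_2/(R_1+R_2) = 11×100/320 = 3.44 V. With the source grounded, V_GS = V_G = 3.44 V.
Assume saturation: I_D = (k_n/2)(V_GS − V_t)² = (3.1/2)×(3.44 − 2.2)² = 1.55×1.24² = 2.37 mA.
V_DS = V_DD − I_D·R_D = 11 − 2.37×1.2 = 8.15 V.
Saturation requires V_DS ≥ V_GS − V_t = 1.24 V; 8.15 ≥ 1.24 ✓.

I_D ≈ 2.4 mA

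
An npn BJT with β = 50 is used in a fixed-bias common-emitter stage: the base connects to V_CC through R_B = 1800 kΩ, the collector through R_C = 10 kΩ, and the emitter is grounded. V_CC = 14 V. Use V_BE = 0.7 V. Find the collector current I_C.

Base loop: V_CC = I_B·R_B + V_BE, so I_B = (14 − 0.7)/1800 kΩ = 0.00739 mA.
In the active region I_C = β·I_B = 50 × 0.00739 = 0.369 mA.
Collector loop: V_CE = V_CC − I_C·R_C = 14 − 0.369×10 = 10.3 V.
Since V_CE = 10.3 V > V_CE(sat) ≈ 0.2 V, the transistor is in the active region as assumed.

I_C ≈ 0.37 mA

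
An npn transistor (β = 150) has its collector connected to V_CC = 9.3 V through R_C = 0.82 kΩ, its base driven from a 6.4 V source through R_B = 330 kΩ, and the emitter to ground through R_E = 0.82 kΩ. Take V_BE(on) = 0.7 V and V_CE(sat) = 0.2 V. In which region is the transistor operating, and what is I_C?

Assume active. Base-emitter loop: I_B = (V_BB − V_BE)/(R_B + (β+1)R_E) = (6.4 − 0.7)/(330 + 151×0.82) = 0.0126 mA.
I_C = β·I_B = 150×0.0126 = 1.88 mA.
V_CE = V_CC − I_C·R_C − I_E·R_E = 9.3 − 1.88×0.82 − 1.9×0.82 = 6.2 V > V_CE(sat), so the active-region assumption holds.

active; I_C ≈ 1.9 mA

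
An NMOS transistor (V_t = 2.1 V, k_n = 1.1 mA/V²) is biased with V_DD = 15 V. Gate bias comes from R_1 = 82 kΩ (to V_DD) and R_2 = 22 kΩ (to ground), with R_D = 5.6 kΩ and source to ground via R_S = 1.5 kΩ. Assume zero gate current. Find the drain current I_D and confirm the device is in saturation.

V_G = V_DD·R_2/(R_1+R_2) = 15×22/104 = 3.17 V.
Assume saturation: I_D = (k_n/2)(V_GS − V_t)² with V_GS = V_G − I_D·R_S = 3.17 − 1.5·I_D.
Substituting gives 1.24·I_D² − 2.77·I_D + 0.633 = 0, with roots I_D = 0.258 or 1.98 mA.
The root I_D = 1.98 mA gives V_GS = 0.202 V ≤ V_t, so take I_D = 0.258 mA.
Then V_GS = 2.79 V and V_DS = V_DD − I_D(R_D+R_S) = 15 − 0.258×7.1 = 13.2 V.
Saturation requires V_DS ≥ V_GS − V_t = 0.685 V; 13.2 ≥ 0.685 ✓.

I_D ≈ 0.26 mA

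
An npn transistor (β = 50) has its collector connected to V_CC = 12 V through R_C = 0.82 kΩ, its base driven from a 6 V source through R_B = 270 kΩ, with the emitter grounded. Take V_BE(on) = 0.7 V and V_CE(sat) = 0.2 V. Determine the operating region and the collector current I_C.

active; I_C ≈ 0.98 mA

Assume active. Base-emitter loop: I_B = (V_BB − V_BE)/R_B = (6 − 0.7)/270 = 0.0196 mA.
I_C = β·I_B = 50×0.0196 = 0.981 mA.
V_CE = V_CC − I_C·R_C = 12 − 0.981×0.82 = 11.2 V > V_CE(sat), so the active-region assumption holds.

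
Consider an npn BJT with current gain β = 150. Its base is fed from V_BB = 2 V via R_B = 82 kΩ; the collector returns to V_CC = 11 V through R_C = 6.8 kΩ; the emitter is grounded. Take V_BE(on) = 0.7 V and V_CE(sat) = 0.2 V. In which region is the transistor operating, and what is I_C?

saturation; I_C ≈ 1.6 mA

Assume active: I_B = (2 − 0.7)/82 = 0.0159 mA, giving I_C = β·I_B = 2.38 mA.
But then V_CE = 11 − 2.38×6.8 = -5.17 V < V_CE(sat) = 0.2 V — impossible in the active region.
So the transistor is saturated. With V_CE = 0.2 V, I_C = (V_CC − 0.2)/R_C = 10.8/6.8 = 1.59 mA.
Check: β·I_B = 2.38 mA > I_C = 1.59 mA, confirming saturation.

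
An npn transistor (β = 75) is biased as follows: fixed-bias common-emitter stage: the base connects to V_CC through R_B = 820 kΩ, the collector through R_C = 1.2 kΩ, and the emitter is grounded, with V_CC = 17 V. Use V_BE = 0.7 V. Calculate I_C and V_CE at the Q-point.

Base loop: V_CC = I_B·R_B + V_BE, so I_B = (17 − 0.7)/820 kΩ = 0.0199 mA.
In the active region I_C = β·I_B = 75 × 0.0199 = 1.49 mA.
Collector loop: V_CE = V_CC − I_C·R_C = 17 − 1.49×1.2 = 15.2 V.
Since V_CE = 15.2 V > V_CE(sat) ≈ 0.2 V, the transistor is in the active region as assumed.

I_C ≈ 1.5 mA, V_CE ≈ 15 V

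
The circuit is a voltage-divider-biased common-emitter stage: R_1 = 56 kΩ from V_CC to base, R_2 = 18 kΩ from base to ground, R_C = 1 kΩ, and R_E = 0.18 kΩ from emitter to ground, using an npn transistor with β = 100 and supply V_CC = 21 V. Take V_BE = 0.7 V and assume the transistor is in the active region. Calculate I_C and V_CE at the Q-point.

Thevenize the base divider: V_Th = V_CC·R_2/(R_1+R_2) = 21×18/74 = 5.11 V, R_Th = R_1‖R_2 = 13.6 kΩ.
Base-emitter loop: V_Th = I_B·R_Th + V_BE + (β+1)I_B·R_E, so I_B = (5.11 − 0.7) / (13.6 + 101×0.18) = 0.139 mA.
I_C = β·I_B = 100×0.139 = 13.9 mA, and I_E = (β+1)I_B = 14 mA.
V_CE = V_CC − I_C·R_C − I_E·R_E = 21 − 13.9×1 − 14×0.18 = 4.62 V.
V_CE = 4.62 V > 0.2 V confirms active-region operation.

I_C ≈ 14 mA, V_CE ≈ 4.6 V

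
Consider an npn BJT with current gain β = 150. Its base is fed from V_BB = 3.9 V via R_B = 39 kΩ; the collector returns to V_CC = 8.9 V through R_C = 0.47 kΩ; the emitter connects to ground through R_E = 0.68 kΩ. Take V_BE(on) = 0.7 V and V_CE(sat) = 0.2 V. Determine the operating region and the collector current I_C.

active; I_C ≈ 3.4 mA

Assume active. Base-emitter loop: I_B = (V_BB − V_BE)/(R_B + (β+1)R_E) = (3.9 − 0.7)/(39 + 151×0.68) = 0.0226 mA.
I_C = β·I_B = 150×0.0226 = 3.39 mA.
V_CE = V_CC − I_C·R_C − I_E·R_E = 8.9 − 3.39×0.47 − 3.41×0.68 = 4.99 V > V_CE(sat), so the active-region assumption holds.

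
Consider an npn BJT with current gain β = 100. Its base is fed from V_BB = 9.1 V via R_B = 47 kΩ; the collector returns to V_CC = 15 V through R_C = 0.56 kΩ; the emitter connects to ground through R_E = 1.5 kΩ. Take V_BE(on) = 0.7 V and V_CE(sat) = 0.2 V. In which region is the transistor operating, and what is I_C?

Assume active. Base-emitter loop: I_B = (V_BB − V_BE)/(R_B + (β+1)R_E) = (9.1 − 0.7)/(47 + 101×1.5) = 0.0423 mA.
I_C = β·I_B = 100×0.0423 = 4.23 mA.
V_CE = V_CC − I_C·R_C − I_E·R_E = 15 − 4.23×0.56 − 4.27×1.5 = 6.22 V > V_CE(sat), so the active-region assumption holds.

active; I_C ≈ 4.2 mA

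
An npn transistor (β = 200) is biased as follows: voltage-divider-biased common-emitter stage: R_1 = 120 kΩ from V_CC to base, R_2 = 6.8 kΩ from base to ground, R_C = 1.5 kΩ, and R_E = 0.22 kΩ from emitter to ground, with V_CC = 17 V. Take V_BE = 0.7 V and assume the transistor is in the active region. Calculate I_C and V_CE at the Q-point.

Thevenize the base divider: V_Th = V_CC·R_2/(R_1+R_2) = 17×6.8/127 = 0.912 V, R_Th = R_1‖R_2 = 6.44 kΩ.
Base-emitter loop: V_Th = I_B·R_Th + V_BE + (β+1)I_B·R_E, so I_B = (0.912 − 0.7) / (6.44 + 201×0.22) = 0.00418 mA.
I_C = β·I_B = 200×0.00418 = 0.836 mA, and I_E = (β+1)I_B = 0.84 mA.
V_CE = V_CC − I_C·R_C − I_E·R_E = 17 − 0.836×1.5 − 0.84×0.22 = 15.6 V.
V_CE = 15.6 V > 0.2 V confirms active-region operation.

I_C ≈ 0.84 mA, V_CE ≈ 16 V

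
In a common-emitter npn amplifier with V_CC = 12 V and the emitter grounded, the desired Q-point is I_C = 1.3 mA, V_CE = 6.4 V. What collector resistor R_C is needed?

Collector loop: V_CC = I_C·R_C + V_CE.
R_C = (V_CC − V_CE)/I_C = (12 − 6.4)/1.3 = 4.31 kΩ.

R_C ≈ 4.3 kΩ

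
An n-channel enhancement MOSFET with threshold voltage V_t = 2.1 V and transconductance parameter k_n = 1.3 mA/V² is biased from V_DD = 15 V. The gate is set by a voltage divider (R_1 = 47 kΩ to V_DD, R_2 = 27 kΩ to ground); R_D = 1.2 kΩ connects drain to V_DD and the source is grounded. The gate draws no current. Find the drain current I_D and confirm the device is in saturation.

I_D ≈ 7.4 mA

V_G = V_DD·R_2/(R_1+R_2) = 15×27/74 = 5.47 V. With the source grounded, V_GS = V_G = 5.47 V.
Assume saturation: I_D = (k_n/2)(V_GS − V_t)² = (1.3/2)×(5.47 − 2.1)² = 0.65×3.37² = 7.4 mA.
V_DS = V_DD − I_D·R_D = 15 − 7.4×1.2 = 6.13 V.
Saturation requires V_DS ≥ V_GS − V_t = 3.37 V; 6.13 ≥ 3.37 ✓.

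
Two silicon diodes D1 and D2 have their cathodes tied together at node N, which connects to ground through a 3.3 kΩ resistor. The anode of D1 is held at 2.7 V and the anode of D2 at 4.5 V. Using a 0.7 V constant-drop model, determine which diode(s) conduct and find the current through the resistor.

Assume both conduct. Then node N would need to be at both 2.7−0.7 = 2 V and 4.5−0.7 = 3.8 V, which is impossible.
Assume only D2 conducts: V_N = 4.5 − 0.7 = 3.8 V, so I_R = 3.8/3.3 = 1.15 mA.
Check D1: its anode-to-cathode voltage is 2.7 − 3.8 = -1.1 V < 0.7 V, so it is off. The assumption is consistent.

Only D2 conducts; I_R ≈ 1.2 mA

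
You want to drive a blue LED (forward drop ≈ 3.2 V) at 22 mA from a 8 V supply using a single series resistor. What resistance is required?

The resistor drops V_S − V_D = 8 − 3.2 = 4.8 V at 22 mA.
R = 4.8 V / 22 mA = 0.218 kΩ.

R ≈ 0.22 kΩ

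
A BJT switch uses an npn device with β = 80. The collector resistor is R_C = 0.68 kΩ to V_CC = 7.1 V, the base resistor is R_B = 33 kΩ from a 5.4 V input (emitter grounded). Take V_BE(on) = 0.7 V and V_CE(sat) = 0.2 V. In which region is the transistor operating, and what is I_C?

Assume active: I_B = (5.4 − 0.7)/33 = 0.142 mA, giving I_C = β·I_B = 11.4 mA.
But then V_CE = 7.1 − 11.4×0.68 = -0.648 V < V_CE(sat) = 0.2 V — impossible in the active region.
So the transistor is saturated. With V_CE = 0.2 V, I_C = (V_CC − 0.2)/R_C = 6.9/0.68 = 10.1 mA.
Check: β·I_B = 11.4 mA > I_C = 10.1 mA, confirming saturation.

saturation; I_C ≈ 10 mA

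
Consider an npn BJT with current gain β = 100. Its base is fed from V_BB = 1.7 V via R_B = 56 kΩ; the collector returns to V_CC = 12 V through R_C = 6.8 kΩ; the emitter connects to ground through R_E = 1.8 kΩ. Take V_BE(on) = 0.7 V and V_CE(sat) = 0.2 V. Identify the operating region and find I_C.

active; I_C ≈ 0.42 mA

Assume active. Base-emitter loop: I_B = (V_BB − V_BE)/(R_B + (β+1)R_E) = (1.7 − 0.7)/(56 + 101×1.8) = 0.00421 mA.
I_C = β·I_B = 100×0.00421 = 0.421 mA.
V_CE = V_CC − I_C·R_C − I_E·R_E = 12 − 0.421×6.8 − 0.425×1.8 = 8.38 V > V_CE(sat), so the active-region assumption holds.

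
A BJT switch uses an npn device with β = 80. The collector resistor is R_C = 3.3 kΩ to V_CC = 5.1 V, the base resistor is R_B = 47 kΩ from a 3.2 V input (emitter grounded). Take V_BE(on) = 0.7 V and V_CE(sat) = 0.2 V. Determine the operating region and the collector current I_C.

saturation; I_C ≈ 1.5 mA

Assume active: I_B = (3.2 − 0.7)/47 = 0.0532 mA, giving I_C = β·I_B = 4.26 mA.
But then V_CE = 5.1 − 4.26×3.3 = -8.94 V < V_CE(sat) = 0.2 V — impossible in the active region.
So the transistor is saturated. With V_CE = 0.2 V, I_C = (V_CC − 0.2)/R_C = 4.9/3.3 = 1.48 mA.
Check: β·I_B = 4.26 mA > I_C = 1.48 mA, confirming saturation.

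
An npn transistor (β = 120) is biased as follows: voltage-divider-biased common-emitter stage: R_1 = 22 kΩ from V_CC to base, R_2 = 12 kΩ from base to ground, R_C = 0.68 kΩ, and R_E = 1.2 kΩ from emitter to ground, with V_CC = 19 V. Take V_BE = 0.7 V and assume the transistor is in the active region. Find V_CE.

Thevenize the base divider: V_Th = V_CC·R_2/(R_1+R_2) = 19×12/34 = 6.71 V, R_Th = R_1‖R_2 = 7.76 kΩ.
Base-emitter loop: V_Th = I_B·R_Th + V_BE + (β+1)I_B·R_E, so I_B = (6.71 − 0.7) / (7.76 + 121×1.2) = 0.0393 mA.
I_C = β·I_B = 120×0.0393 = 4.71 mA, and I_E = (β+1)I_B = 4.75 mA.
V_CE = V_CC − I_C·R_C − I_E·R_E = 19 − 4.71×0.68 − 4.75×1.2 = 10.1 V.
V_CE = 10.1 V > 0.2 V confirms active-region operation.

V_CE ≈ 10 V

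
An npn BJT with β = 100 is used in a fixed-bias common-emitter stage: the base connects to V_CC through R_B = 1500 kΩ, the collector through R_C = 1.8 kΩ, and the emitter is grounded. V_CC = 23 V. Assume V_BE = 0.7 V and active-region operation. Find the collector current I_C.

Base loop: V_CC = I_B·R_B + V_BE, so I_B = (23 − 0.7)/1500 kΩ = 0.0149 mA.
In the active region I_C = β·I_B = 100 × 0.0149 = 1.49 mA.
Collector loop: V_CE = V_CC − I_C·R_C = 23 − 1.49×1.8 = 20.3 V.
Since V_CE = 20.3 V > V_CE(sat) ≈ 0.2 V, the transistor is in the active region as assumed.

I_C ≈ 1.5 mA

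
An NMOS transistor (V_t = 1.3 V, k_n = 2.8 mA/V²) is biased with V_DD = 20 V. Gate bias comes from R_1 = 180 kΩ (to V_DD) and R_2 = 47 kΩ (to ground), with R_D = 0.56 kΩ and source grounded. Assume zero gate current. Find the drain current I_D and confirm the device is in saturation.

I_D ≈ 11 mA

V_G = V_DD·R_2/(R_1+R_2) = 20×47/227 = 4.14 V. With the source grounded, V_GS = V_G = 4.14 V.
Assume saturation: I_D = (k_n/2)(V_GS − V_t)² = (2.8/2)×(4.14 − 1.3)² = 1.4×2.84² = 11.3 mA.
V_DS = V_DD − I_D·R_D = 20 − 11.3×0.56 = 13.7 V.
Saturation requires V_DS ≥ V_GS − V_t = 2.84 V; 13.7 ≥ 2.84 ✓.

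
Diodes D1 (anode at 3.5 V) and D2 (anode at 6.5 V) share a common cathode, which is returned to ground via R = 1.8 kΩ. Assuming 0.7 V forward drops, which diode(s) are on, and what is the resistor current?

Only D2 conducts; I_R ≈ 3.2 mA

Assume both conduct. Then node N would need to be at both 3.5−0.7 = 2.8 V and 6.5−0.7 = 5.8 V, which is impossible.
Assume only D2 conducts: V_N = 6.5 − 0.7 = 5.8 V, so I_R = 5.8/1.8 = 3.22 mA.
Check D1: its anode-to-cathode voltage is 3.5 − 5.8 = -2.3 V < 0.7 V, so it is off. The assumption is consistent.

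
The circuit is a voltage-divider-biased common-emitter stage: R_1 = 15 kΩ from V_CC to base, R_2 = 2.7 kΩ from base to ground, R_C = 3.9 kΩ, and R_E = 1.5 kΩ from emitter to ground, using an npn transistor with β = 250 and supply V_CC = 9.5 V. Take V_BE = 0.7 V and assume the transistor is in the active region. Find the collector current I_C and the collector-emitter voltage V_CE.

Thevenize the base divider: V_Th = V_CC·R_2/(R_1+R_2) = 9.5×2.7/17.7 = 1.45 V, R_Th = R_1‖R_2 = 2.29 kΩ.
Base-emitter loop: V_Th = I_B·R_Th + V_BE + (β+1)I_B·R_E, so I_B = (1.45 − 0.7) / (2.29 + 251×1.5) = 0.00198 mA.
I_C = β·I_B = 250×0.00198 = 0.494 mA, and I_E = (β+1)I_B = 0.496 mA.
V_CE = V_CC − I_C·R_C − I_E·R_E = 9.5 − 0.494×3.9 − 0.496×1.5 = 6.83 V.
V_CE = 6.83 V > 0.2 V confirms active-region operation.

I_C ≈ 0.49 mA, V_CE ≈ 6.8 V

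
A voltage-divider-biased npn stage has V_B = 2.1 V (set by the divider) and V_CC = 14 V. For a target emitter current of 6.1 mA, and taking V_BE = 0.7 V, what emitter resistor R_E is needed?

R_E ≈ 0.23 kΩ

V_E = V_B − V_BE = 2.1 − 0.7 = 1.4 V.
R_E = V_E / I_E = 1.4 / 6.1 = 0.23 kΩ.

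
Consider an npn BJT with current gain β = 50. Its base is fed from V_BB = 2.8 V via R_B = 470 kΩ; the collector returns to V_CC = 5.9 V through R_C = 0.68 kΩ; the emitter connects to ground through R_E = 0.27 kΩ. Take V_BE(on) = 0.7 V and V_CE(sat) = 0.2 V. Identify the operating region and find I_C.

active; I_C ≈ 0.22 mA

Assume active. Base-emitter loop: I_B = (V_BB − V_BE)/(R_B + (β+1)R_E) = (2.8 − 0.7)/(470 + 51×0.27) = 0.00434 mA.
I_C = β·I_B = 50×0.00434 = 0.217 mA.
V_CE = V_CC − I_C·R_C − I_E·R_E = 5.9 − 0.217×0.68 − 0.221×0.27 = 5.69 V > V_CE(sat), so the active-region assumption holds.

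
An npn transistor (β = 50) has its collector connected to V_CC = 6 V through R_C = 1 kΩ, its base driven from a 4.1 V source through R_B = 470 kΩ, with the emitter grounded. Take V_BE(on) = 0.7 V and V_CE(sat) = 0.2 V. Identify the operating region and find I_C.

active; I_C ≈ 0.36 mA

Assume active. Base-emitter loop: I_B = (V_BB − V_BE)/R_B = (4.1 − 0.7)/470 = 0.00723 mA.
I_C = β·I_B = 50×0.00723 = 0.362 mA.
V_CE = V_CC − I_C·R_C = 6 − 0.362×1 = 5.64 V > V_CE(sat), so the active-region assumption holds.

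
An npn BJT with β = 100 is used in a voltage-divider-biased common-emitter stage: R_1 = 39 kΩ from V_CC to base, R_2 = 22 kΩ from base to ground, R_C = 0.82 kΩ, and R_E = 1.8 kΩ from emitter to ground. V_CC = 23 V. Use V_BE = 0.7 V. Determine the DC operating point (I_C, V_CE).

I_C ≈ 3.9 mA, V_CE ≈ 13 V

Thevenize the base divider: V_Th = V_CC·R_2/(R_1+R_2) = 23×22/61 = 8.3 V, R_Th = R_1‖R_2 = 14.1 kΩ.
Base-emitter loop: V_Th = I_B·R_Th + V_BE + (β+1)I_B·R_E, so I_B = (8.3 − 0.7) / (14.1 + 101×1.8) = 0.0388 mA.
I_C = β·I_B = 100×0.0388 = 3.88 mA, and I_E = (β+1)I_B = 3.92 mA.
V_CE = V_CC − I_C·R_C − I_E·R_E = 23 − 3.88×0.82 − 3.92×1.8 = 12.8 V.
V_CE = 12.8 V > 0.2 V confirms active-region operation.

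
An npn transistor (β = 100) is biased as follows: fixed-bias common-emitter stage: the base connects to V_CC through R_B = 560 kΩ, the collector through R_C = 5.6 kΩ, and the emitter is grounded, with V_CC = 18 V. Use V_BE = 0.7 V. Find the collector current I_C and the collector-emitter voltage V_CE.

I_C ≈ 3.1 mA, V_CE ≈ 0.7 V

Base loop: V_CC = I_B·R_B + V_BE, so I_B = (18 − 0.7)/560 kΩ = 0.0309 mA.
In the active region I_C = β·I_B = 100 × 0.0309 = 3.09 mA.
Collector loop: V_CE = V_CC − I_C·R_C = 18 − 3.09×5.6 = 0.7 V.
Since V_CE = 0.7 V > V_CE(sat) ≈ 0.2 V, the transistor is in the active region as assumed.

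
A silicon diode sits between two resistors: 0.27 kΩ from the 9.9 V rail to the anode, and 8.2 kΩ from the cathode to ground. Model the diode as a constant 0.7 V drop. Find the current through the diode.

The two resistors are in series with the diode, so KVL gives 9.9 = I·0.27 + 0.7 + I·8.2.
I = (9.9 − 0.7) / (0.27 + 8.2) kΩ = 9.2 / 8.47 = 1.09 mA.

I ≈ 1.1 mA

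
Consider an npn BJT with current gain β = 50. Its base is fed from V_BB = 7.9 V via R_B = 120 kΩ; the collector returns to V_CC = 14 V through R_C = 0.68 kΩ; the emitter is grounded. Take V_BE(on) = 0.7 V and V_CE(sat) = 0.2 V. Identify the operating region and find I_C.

Assume active. Base-emitter loop: I_B = (V_BB − V_BE)/R_B = (7.9 − 0.7)/120 = 0.06 mA.
I_C = β·I_B = 50×0.06 = 3 mA.
V_CE = V_CC − I_C·R_C = 14 − 3×0.68 = 12 V > V_CE(sat), so the active-region assumption holds.

active; I_C ≈ 3 mA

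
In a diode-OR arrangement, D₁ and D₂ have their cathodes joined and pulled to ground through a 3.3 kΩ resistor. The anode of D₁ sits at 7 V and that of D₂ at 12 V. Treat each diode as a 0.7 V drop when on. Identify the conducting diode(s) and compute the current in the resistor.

Assume both conduct. Then node N would need to be at both 7−0.7 = 6.3 V and 12−0.7 = 11.3 V, which is impossible.
Assume only D₂ conducts: V_N = 12 − 0.7 = 11.3 V, so I_R = 11.3/3.3 = 3.42 mA.
Check D₁: its anode-to-cathode voltage is 7 − 11.3 = -4.3 V < 0.7 V, so it is off. The assumption is consistent.

Only D₂ conducts; I_R ≈ 3.4 mA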